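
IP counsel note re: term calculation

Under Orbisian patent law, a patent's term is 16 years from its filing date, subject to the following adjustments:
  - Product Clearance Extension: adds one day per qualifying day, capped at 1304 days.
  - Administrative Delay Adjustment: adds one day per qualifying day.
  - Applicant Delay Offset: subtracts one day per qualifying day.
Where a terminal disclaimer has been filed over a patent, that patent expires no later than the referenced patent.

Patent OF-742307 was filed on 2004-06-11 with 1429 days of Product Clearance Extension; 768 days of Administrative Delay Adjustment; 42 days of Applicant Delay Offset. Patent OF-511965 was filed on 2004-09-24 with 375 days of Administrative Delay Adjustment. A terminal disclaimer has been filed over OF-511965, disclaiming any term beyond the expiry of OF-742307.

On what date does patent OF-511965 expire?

Natural term of OF-511965:
  Base: filing + 16 years → 24 September 2020.
  Administrative Delay Adjustment: +375 days → 4 October 2021.
Expiry of referenced patent OF-742307:
  Base: filing + 16 years → 11 June 2020.
  Product Clearance Extension: 1429 days claimed exceeds the 1304-day cap, so +1304 days → 6 January 2024.
  Administrative Delay Adjustment: +768 days → 12 February 2026.
  Applicant Delay Offset: −42 days → 1 January 2026.
Terminal disclaimer: OF-511965 expires on the earlier of 4 October 2021 and 1 January 2026.

October 4, 2021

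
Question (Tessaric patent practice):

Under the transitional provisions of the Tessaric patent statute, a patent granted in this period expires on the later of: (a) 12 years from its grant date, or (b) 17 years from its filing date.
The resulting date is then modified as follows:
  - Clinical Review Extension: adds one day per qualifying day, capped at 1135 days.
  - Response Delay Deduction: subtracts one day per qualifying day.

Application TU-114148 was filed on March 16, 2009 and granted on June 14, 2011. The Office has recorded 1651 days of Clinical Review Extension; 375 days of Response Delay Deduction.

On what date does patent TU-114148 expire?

April 14, 2028

(a) grant + 12 years → 14 June 2023.
(b) filing + 17 years → 16 March 2026.
Later of the two: 16 March 2026.
Clinical Review Extension: 1651 days claimed exceeds the 1135-day cap, so +1135 days → 24 April 2029.
Response Delay Deduction: −375 days → 14 April 2028.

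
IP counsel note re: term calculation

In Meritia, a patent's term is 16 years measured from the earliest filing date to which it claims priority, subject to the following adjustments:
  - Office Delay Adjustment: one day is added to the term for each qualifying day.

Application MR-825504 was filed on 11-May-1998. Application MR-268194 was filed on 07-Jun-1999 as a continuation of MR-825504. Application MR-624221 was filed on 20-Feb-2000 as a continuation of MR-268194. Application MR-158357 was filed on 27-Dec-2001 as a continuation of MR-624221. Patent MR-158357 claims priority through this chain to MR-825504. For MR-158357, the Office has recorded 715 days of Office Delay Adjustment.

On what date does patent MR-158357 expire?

Earliest priority filing: 11 May 1998.
Base term: 11 May 1998 + 16 years → 11 May 2014.
Office Delay Adjustment: +715 days → 25 April 2016.

April 25, 2016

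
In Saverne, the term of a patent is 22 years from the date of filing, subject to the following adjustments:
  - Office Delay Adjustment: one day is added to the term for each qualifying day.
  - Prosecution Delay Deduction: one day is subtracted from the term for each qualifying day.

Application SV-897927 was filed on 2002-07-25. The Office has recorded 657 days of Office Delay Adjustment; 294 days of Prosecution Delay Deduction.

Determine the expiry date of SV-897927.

Base term: filing date + 22 years → 25 July 2024.
Office Delay Adjustment: +657 days → 13 May 2026.
Prosecution Delay Deduction: −294 days → 23 July 2025.

July 23, 2025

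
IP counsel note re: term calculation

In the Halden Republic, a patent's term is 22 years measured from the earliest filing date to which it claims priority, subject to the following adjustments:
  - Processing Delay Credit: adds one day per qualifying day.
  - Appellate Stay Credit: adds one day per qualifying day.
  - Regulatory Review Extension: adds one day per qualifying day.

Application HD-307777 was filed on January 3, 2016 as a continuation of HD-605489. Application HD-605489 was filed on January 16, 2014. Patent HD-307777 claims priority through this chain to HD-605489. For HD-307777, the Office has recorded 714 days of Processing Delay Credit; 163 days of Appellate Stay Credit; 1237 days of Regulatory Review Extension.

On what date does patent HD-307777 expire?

2041-10-30

Earliest priority filing: 16 January 2014.
Base term: 16 January 2014 + 22 years → 16 January 2036.
Processing Delay Credit: +714 days → 30 December 2037.
Appellate Stay Credit: +163 days → 11 June 2038.
Regulatory Review Extension: +1237 days → 30 October 2041.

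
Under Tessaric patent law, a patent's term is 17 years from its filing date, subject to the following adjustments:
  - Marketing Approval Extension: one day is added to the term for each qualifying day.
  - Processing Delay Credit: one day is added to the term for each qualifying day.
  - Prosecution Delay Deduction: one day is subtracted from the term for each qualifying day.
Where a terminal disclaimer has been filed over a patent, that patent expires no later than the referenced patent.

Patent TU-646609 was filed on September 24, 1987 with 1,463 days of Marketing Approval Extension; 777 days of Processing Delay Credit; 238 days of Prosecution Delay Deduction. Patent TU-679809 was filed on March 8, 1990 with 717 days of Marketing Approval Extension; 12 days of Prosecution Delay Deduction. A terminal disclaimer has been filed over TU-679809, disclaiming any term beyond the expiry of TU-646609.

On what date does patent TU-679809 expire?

2009-02-10

Natural term of TU-679809:
  Base: filing + 17 years → 8 March 2007.
  Marketing Approval Extension: +717 days → 22 February 2009.
  Prosecution Delay Deduction: −12 days → 10 February 2009.
Expiry of referenced patent TU-646609:
  Base: filing + 17 years → 24 September 2004.
  Marketing Approval Extension: +1463 days → 26 September 2008.
  Processing Delay Credit: +777 days → 12 November 2010.
  Prosecution Delay Deduction: −238 days → 19 March 2010.
Terminal disclaimer: TU-679809 expires on the earlier of 10 February 2009 and 19 March 2010.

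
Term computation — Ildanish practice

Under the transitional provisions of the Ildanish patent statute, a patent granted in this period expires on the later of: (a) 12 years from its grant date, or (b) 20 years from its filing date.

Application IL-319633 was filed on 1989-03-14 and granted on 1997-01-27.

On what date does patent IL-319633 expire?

March 14, 2009

(a) grant + 12 years → 27 January 2009.
(b) filing + 20 years → 14 March 2009.
Later of the two: 14 March 2009.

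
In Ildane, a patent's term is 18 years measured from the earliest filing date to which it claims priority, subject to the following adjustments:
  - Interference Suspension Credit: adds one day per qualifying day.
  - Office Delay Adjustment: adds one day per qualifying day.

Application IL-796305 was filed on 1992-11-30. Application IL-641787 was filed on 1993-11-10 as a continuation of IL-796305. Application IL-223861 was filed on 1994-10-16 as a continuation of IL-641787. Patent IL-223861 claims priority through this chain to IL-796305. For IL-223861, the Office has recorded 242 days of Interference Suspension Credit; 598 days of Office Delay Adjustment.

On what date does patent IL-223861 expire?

2013-03-19

Earliest priority filing: 30 November 1992.
Base term: 30 November 1992 + 18 years → 30 November 2010.
Interference Suspension Credit: +242 days → 30 July 2011.
Office Delay Adjustment: +598 days → 19 March 2013.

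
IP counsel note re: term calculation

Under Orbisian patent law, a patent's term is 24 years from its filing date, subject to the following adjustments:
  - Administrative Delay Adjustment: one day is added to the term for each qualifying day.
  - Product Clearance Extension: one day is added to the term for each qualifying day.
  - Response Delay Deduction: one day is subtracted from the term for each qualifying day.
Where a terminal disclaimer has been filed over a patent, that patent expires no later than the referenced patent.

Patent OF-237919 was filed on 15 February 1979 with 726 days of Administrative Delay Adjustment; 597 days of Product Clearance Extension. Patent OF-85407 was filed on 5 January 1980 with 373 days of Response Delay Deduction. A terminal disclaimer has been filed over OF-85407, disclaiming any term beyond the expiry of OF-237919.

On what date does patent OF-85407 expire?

2002-12-28

Natural term of OF-85407:
  Base: filing + 24 years → 5 January 2004.
  Response Delay Deduction: −373 days → 28 December 2002.
Expiry of referenced patent OF-237919:
  Base: filing + 24 years → 15 February 2003.
  Administrative Delay Adjustment: +726 days → 10 February 2005.
  Product Clearance Extension: +597 days → 30 September 2006.
Terminal disclaimer: OF-85407 expires on the earlier of 28 December 2002 and 30 September 2006.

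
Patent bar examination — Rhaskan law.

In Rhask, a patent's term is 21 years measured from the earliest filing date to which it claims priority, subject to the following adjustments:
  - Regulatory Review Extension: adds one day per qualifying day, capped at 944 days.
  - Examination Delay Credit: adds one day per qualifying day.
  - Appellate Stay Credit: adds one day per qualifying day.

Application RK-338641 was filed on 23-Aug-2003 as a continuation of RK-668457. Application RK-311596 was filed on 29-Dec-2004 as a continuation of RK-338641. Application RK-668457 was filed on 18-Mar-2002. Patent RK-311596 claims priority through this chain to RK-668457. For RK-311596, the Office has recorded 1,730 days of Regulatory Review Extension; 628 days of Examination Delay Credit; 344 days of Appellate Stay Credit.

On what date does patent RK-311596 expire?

Earliest priority filing: 18 March 2002.
Base term: 18 March 2002 + 21 years → 18 March 2023.
Regulatory Review Extension: 1730 days claimed exceeds the 944-day cap, so +944 days → 17 October 2025.
Examination Delay Credit: +628 days → 7 July 2027.
Appellate Stay Credit: +344 days → 15 June 2028.

2028-06-15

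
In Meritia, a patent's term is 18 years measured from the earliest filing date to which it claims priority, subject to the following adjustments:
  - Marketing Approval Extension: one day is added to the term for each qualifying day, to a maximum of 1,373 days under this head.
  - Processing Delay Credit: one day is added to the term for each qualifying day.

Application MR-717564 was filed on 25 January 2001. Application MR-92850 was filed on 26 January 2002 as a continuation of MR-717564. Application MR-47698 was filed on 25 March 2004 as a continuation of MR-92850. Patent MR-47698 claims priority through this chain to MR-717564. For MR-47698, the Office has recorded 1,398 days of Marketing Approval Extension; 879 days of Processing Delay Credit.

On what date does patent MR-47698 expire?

March 26, 2025

Earliest priority filing: 25 January 2001.
Base term: 25 January 2001 + 18 years → 25 January 2019.
Marketing Approval Extension: 1398 days claimed exceeds the 1373-day cap, so +1373 days → 29 October 2022.
Processing Delay Credit: +879 days → 26 March 2025.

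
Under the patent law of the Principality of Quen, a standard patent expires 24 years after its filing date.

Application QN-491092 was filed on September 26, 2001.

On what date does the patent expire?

Filing date + 24 years → 26 September 2025.

2025-09-26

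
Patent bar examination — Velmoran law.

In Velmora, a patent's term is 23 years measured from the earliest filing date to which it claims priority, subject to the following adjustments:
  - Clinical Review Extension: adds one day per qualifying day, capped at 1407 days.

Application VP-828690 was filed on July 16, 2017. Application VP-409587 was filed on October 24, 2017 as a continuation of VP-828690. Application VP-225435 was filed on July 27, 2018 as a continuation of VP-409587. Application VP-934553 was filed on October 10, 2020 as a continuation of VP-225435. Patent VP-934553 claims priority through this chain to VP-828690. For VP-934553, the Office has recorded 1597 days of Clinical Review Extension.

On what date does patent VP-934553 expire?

Earliest priority filing: 16 July 2017.
Base term: 16 July 2017 + 23 years → 16 July 2040.
Clinical Review Extension: 1597 days claimed exceeds the 1407-day cap, so +1407 days → 23 May 2044.

2044-05-23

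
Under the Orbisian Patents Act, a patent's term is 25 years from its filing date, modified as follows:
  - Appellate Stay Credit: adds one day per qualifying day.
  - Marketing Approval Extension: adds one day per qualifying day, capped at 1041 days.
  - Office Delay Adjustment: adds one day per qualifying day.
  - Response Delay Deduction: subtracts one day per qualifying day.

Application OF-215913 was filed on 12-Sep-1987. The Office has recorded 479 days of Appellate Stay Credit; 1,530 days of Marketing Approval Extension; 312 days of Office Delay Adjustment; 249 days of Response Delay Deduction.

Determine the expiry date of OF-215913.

Base term: filing date + 25 years → 12 September 2012.
Appellate Stay Credit: +479 days → 4 January 2014.
Marketing Approval Extension: 1530 days claimed exceeds the 1041-day cap, so +1041 days → 10 November 2016.
Office Delay Adjustment: +312 days → 18 September 2017.
Response Delay Deduction: −249 days → 12 January 2017.

2017-01-12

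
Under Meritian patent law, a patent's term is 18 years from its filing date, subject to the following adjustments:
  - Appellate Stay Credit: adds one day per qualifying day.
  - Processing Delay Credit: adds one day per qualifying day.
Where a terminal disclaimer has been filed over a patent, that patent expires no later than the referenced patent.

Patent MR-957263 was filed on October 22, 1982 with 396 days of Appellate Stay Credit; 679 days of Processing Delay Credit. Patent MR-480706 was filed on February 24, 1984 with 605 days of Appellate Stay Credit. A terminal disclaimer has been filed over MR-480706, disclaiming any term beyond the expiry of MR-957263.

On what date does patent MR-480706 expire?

Natural term of MR-480706:
  Base: filing + 18 years → 24 February 2002.
  Appellate Stay Credit: +605 days → 22 October 2003.
Expiry of referenced patent MR-957263:
  Base: filing + 18 years → 22 October 2000.
  Appellate Stay Credit: +396 days → 22 November 2001.
  Processing Delay Credit: +679 days → 2 October 2003.
Terminal disclaimer: MR-480706 expires on the earlier of 22 October 2003 and 2 October 2003.

October 2, 2003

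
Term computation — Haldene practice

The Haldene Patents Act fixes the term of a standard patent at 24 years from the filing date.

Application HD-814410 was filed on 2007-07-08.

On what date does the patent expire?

Filing date + 24 years → 8 July 2031.

2031-07-08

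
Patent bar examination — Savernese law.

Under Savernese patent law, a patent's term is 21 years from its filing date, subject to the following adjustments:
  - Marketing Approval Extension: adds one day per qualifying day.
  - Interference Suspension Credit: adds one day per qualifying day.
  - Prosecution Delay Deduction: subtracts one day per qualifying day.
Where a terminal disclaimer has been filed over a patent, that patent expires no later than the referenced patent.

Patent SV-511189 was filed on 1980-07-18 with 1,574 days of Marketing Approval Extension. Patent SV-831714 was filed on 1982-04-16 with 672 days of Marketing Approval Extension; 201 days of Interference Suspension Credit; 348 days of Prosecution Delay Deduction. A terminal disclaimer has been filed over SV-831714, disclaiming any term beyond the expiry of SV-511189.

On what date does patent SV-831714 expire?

Natural term of SV-831714:
  Base: filing + 21 years → 16 April 2003.
  Marketing Approval Extension: +672 days → 16 February 2005.
  Interference Suspension Credit: +201 days → 5 September 2005.
  Prosecution Delay Deduction: −348 days → 22 September 2004.
Expiry of referenced patent SV-511189:
  Base: filing + 21 years → 18 July 2001.
  Marketing Approval Extension: +1574 days → 8 November 2005.
Terminal disclaimer: SV-831714 expires on the earlier of 22 September 2004 and 8 November 2005.

September 22, 2004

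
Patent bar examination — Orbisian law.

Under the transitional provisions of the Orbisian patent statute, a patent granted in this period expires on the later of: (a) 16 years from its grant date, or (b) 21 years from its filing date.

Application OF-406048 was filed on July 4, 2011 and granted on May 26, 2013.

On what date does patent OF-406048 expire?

2032-07-04

(a) grant + 16 years → 26 May 2029.
(b) filing + 21 years → 4 July 2032.
Later of the two: 4 July 2032.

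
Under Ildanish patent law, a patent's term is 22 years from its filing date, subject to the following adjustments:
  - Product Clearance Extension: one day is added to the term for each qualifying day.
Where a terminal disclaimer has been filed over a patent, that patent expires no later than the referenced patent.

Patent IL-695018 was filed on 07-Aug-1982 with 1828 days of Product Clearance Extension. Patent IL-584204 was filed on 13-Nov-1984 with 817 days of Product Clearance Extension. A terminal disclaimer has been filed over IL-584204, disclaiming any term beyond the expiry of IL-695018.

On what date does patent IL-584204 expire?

Natural term of IL-584204:
  Base: filing + 22 years → 13 November 2006.
  Product Clearance Extension: +817 days → 7 February 2009.
Expiry of referenced patent IL-695018:
  Base: filing + 22 years → 7 August 2004.
  Product Clearance Extension: +1828 days → 9 August 2009.
Terminal disclaimer: IL-584204 expires on the earlier of 7 February 2009 and 9 August 2009.

2009-02-07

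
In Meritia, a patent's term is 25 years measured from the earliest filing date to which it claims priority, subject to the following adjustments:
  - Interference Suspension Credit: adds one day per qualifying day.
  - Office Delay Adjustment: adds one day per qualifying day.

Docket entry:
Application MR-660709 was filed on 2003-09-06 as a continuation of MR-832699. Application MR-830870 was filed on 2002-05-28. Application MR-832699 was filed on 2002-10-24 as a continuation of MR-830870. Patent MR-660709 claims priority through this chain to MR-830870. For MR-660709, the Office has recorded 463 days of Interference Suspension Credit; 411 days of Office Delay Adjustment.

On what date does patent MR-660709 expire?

October 18, 2029

Earliest priority filing: 28 May 2002.
Base term: 28 May 2002 + 25 years → 28 May 2027.
Interference Suspension Credit: +463 days → 2 September 2028.
Office Delay Adjustment: +411 days → 18 October 2029.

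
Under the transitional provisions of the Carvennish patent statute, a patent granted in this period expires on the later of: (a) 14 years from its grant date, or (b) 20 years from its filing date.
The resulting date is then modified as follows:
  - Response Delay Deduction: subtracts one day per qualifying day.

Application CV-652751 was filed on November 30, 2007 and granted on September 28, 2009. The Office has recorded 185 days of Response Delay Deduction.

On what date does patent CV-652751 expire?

(a) grant + 14 years → 28 September 2023.
(b) filing + 20 years → 30 November 2027.
Later of the two: 30 November 2027.
Response Delay Deduction: −185 days → 29 May 2027.

May 29, 2027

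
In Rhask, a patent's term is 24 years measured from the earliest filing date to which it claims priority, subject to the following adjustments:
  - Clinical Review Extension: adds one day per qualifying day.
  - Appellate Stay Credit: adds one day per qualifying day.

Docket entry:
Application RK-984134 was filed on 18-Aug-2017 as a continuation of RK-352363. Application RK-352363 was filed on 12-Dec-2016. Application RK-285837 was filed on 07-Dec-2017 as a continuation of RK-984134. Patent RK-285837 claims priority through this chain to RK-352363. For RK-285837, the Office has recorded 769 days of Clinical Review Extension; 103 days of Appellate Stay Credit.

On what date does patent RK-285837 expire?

Earliest priority filing: 12 December 2016.
Base term: 12 December 2016 + 24 years → 12 December 2040.
Clinical Review Extension: +769 days → 20 January 2043.
Appellate Stay Credit: +103 days → 3 May 2043.

May 3, 2043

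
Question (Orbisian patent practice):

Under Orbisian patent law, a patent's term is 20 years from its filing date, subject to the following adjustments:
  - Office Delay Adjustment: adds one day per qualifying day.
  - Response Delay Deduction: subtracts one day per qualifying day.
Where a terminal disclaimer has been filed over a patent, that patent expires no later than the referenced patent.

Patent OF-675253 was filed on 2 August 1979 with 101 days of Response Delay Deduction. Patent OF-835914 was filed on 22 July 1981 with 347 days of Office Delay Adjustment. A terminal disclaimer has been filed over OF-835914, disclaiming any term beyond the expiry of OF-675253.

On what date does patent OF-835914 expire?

Natural term of OF-835914:
  Base: filing + 20 years → 22 July 2001.
  Office Delay Adjustment: +347 days → 4 July 2002.
Expiry of referenced patent OF-675253:
  Base: filing + 20 years → 2 August 1999.
  Response Delay Deduction: −101 days → 23 April 1999.
Terminal disclaimer: OF-835914 expires on the earlier of 4 July 2002 and 23 April 1999.

1999-04-23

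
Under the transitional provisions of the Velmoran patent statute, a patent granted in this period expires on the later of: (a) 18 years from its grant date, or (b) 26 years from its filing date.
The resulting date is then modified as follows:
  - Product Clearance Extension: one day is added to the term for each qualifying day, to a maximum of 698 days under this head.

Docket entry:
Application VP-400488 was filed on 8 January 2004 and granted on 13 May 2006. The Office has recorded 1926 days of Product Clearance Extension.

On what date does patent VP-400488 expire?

(a) grant + 18 years → 13 May 2024.
(b) filing + 26 years → 8 January 2030.
Later of the two: 8 January 2030.
Product Clearance Extension: 1926 days claimed exceeds the 698-day cap, so +698 days → 7 December 2031.

2031-12-07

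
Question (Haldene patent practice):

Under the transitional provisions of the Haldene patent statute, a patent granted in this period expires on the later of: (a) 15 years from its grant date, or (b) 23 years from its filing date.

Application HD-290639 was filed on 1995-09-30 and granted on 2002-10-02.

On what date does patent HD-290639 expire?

(a) grant + 15 years → 2 October 2017.
(b) filing + 23 years → 30 September 2018.
Later of the two: 30 September 2018.

September 30, 2018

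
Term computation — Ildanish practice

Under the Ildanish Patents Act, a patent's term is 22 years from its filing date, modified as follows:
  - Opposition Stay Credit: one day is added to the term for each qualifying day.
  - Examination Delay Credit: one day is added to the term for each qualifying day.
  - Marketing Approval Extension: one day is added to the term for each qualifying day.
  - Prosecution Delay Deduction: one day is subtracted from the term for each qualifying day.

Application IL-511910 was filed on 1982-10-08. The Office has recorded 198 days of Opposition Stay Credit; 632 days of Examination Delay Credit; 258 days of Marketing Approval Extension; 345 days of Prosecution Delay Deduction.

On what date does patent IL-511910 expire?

2006-10-21

Base term: filing date + 22 years → 8 October 2004.
Opposition Stay Credit: +198 days → 24 April 2005.
Examination Delay Credit: +632 days → 16 January 2007.
Marketing Approval Extension: +258 days → 1 October 2007.
Prosecution Delay Deduction: −345 days → 21 October 2006.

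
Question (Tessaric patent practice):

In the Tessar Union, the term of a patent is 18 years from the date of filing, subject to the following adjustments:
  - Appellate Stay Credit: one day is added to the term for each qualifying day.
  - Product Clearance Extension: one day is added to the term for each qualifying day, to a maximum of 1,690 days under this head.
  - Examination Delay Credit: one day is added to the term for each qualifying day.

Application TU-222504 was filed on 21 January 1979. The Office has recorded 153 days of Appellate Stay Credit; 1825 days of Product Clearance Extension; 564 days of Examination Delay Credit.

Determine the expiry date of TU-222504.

Base term: filing date + 18 years → 21 January 1997.
Appellate Stay Credit: +153 days → 23 June 1997.
Product Clearance Extension: 1825 days claimed exceeds the 1690-day cap, so +1690 days → 7 February 2002.
Examination Delay Credit: +564 days → 25 August 2003.

August 25, 2003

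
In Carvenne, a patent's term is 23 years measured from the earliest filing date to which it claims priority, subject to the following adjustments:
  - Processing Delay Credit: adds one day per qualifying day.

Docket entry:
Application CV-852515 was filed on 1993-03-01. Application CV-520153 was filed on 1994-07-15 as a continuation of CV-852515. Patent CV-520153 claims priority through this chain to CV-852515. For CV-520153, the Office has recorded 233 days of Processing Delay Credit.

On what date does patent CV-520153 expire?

Earliest priority filing: 1 March 1993.
Base term: 1 March 1993 + 23 years → 1 March 2016.
Processing Delay Credit: +233 days → 20 October 2016.

October 20, 2016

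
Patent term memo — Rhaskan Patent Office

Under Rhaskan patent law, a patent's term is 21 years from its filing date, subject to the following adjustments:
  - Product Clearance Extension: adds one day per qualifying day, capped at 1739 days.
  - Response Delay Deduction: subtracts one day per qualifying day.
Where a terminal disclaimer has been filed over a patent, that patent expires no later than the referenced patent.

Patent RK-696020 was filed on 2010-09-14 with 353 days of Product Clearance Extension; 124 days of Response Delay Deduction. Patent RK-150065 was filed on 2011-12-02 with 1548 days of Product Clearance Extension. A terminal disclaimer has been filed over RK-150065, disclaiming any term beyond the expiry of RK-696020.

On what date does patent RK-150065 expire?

April 30, 2032

Natural term of RK-150065:
  Base: filing + 21 years → 2 December 2032.
  Product Clearance Extension: 1548 days (within the 1739-day cap) → +1548 days → 27 February 2037.
Expiry of referenced patent RK-696020:
  Base: filing + 21 years → 14 September 2031.
  Product Clearance Extension: 353 days (within the 1739-day cap) → +353 days → 1 September 2032.
  Response Delay Deduction: −124 days → 30 April 2032.
Terminal disclaimer: RK-150065 expires on the earlier of 27 February 2037 and 30 April 2032.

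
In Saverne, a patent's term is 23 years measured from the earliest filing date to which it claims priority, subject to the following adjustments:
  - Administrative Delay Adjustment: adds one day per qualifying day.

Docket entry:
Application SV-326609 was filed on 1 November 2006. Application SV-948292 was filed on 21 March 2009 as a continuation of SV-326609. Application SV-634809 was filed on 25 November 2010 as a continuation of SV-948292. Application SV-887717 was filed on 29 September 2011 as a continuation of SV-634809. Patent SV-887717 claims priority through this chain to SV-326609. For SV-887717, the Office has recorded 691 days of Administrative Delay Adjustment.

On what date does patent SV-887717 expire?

September 23, 2031

Earliest priority filing: 1 November 2006.
Base term: 1 November 2006 + 23 years → 1 November 2029.
Administrative Delay Adjustment: +691 days → 23 September 2031.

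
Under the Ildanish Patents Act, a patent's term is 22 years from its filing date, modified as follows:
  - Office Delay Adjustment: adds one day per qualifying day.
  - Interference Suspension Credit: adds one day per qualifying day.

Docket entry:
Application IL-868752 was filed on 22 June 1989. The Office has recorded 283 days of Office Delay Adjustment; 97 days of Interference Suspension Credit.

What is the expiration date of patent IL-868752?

Base term: filing date + 22 years → 22 June 2011.
Office Delay Adjustment: +283 days → 31 March 2012.
Interference Suspension Credit: +97 days → 6 July 2012.

July 6, 2012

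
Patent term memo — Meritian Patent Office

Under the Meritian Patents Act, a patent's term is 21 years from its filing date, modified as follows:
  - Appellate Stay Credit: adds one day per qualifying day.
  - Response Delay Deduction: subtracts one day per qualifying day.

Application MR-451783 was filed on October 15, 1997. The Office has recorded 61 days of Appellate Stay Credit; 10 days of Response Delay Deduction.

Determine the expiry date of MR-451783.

December 5, 2018

Base term: filing date + 21 years → 15 October 2018.
Appellate Stay Credit: +61 days → 15 December 2018.
Response Delay Deduction: −10 days → 5 December 2018.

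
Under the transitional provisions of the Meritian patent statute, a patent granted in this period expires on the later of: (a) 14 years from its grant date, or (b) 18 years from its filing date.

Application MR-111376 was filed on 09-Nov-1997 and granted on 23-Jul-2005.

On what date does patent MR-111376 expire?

2019-07-23

(a) grant + 14 years → 23 July 2019.
(b) filing + 18 years → 9 November 2015.
Later of the two: 23 July 2019.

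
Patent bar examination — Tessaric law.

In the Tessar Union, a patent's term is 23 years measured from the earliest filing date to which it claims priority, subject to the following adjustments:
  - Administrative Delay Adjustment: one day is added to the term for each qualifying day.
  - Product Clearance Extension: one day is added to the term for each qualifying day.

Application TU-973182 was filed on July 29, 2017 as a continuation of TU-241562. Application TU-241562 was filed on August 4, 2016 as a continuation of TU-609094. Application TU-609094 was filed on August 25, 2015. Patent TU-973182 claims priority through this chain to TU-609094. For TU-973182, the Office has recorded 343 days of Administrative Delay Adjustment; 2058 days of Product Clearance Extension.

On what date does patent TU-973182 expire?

Earliest priority filing: 25 August 2015.
Base term: 25 August 2015 + 23 years → 25 August 2038.
Administrative Delay Adjustment: +343 days → 3 August 2039.
Product Clearance Extension: +2058 days → 22 March 2045.

March 22, 2045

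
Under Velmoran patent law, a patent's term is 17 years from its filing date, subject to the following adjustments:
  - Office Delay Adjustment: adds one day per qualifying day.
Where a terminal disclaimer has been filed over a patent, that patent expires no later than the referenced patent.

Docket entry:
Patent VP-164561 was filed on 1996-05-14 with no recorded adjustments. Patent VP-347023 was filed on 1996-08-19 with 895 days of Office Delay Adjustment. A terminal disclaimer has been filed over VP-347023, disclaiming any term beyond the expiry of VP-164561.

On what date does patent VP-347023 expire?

Natural term of VP-347023:
  Base: filing + 17 years → 19 August 2013.
  Office Delay Adjustment: +895 days → 31 January 2016.
Expiry of referenced patent VP-164561:
  Base: filing + 17 years → 14 May 2013.
Terminal disclaimer: VP-347023 expires on the earlier of 31 January 2016 and 14 May 2013.

2013-05-14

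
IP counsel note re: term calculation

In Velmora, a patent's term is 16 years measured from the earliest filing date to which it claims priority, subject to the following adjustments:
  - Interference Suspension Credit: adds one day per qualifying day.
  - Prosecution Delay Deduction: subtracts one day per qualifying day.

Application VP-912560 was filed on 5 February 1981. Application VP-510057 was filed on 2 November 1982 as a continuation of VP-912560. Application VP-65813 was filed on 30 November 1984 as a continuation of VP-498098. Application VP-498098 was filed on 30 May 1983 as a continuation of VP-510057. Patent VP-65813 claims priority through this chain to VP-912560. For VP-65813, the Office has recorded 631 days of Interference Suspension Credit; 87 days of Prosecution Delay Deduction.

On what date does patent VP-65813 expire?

Earliest priority filing: 5 February 1981.
Base term: 5 February 1981 + 16 years → 5 February 1997.
Interference Suspension Credit: +631 days → 29 October 1998.
Prosecution Delay Deduction: −87 days → 3 August 1998.

August 3, 1998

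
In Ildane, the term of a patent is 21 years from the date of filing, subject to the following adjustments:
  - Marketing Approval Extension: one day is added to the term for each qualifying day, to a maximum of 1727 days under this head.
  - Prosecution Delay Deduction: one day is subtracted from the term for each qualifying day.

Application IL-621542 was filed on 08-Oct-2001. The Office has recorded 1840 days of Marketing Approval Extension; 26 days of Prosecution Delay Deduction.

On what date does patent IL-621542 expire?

Base term: filing date + 21 years → 8 October 2022.
Marketing Approval Extension: 1840 days claimed exceeds the 1727-day cap, so +1727 days → 1 July 2027.
Prosecution Delay Deduction: −26 days → 5 June 2027.

2027-06-05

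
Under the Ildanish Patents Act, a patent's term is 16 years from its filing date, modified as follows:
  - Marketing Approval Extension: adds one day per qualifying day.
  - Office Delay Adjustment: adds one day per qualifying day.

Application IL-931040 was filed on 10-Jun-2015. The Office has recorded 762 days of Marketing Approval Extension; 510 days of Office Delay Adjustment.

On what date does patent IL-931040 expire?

Base term: filing date + 16 years → 10 June 2031.
Marketing Approval Extension: +762 days → 11 July 2033.
Office Delay Adjustment: +510 days → 3 December 2034.

December 3, 2034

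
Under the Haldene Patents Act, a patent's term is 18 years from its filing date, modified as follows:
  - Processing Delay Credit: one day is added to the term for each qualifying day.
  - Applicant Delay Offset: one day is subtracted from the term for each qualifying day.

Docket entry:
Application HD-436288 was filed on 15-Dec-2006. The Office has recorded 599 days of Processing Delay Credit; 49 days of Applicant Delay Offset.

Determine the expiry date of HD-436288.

2026-06-18

Base term: filing date + 18 years → 15 December 2024.
Processing Delay Credit: +599 days → 6 August 2026.
Applicant Delay Offset: −49 days → 18 June 2026.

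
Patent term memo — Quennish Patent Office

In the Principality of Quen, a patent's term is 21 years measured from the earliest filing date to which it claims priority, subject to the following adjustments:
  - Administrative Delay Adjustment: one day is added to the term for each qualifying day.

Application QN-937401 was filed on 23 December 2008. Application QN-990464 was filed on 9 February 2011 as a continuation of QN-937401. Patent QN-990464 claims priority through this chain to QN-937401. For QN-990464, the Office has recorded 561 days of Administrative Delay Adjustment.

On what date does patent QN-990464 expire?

July 7, 2031

Earliest priority filing: 23 December 2008.
Base term: 23 December 2008 + 21 years → 23 December 2029.
Administrative Delay Adjustment: +561 days → 7 July 2031.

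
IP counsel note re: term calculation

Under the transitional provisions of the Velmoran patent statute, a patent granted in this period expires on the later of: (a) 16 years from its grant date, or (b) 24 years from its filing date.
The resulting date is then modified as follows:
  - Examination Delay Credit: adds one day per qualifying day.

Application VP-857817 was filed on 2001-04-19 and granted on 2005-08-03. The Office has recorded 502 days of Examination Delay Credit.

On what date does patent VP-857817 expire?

September 3, 2026

(a) grant + 16 years → 3 August 2021.
(b) filing + 24 years → 19 April 2025.
Later of the two: 19 April 2025.
Examination Delay Credit: +502 days → 3 September 2026.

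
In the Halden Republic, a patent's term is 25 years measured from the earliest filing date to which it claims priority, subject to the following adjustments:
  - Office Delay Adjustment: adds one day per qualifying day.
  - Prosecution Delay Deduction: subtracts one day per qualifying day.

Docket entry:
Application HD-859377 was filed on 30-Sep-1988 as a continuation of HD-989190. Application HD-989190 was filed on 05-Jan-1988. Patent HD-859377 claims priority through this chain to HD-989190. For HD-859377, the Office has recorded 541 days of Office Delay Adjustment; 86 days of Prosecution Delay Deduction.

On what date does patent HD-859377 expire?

Earliest priority filing: 5 January 1988.
Base term: 5 January 1988 + 25 years → 5 January 2013.
Office Delay Adjustment: +541 days → 30 June 2014.
Prosecution Delay Deduction: −86 days → 5 April 2014.

2014-04-05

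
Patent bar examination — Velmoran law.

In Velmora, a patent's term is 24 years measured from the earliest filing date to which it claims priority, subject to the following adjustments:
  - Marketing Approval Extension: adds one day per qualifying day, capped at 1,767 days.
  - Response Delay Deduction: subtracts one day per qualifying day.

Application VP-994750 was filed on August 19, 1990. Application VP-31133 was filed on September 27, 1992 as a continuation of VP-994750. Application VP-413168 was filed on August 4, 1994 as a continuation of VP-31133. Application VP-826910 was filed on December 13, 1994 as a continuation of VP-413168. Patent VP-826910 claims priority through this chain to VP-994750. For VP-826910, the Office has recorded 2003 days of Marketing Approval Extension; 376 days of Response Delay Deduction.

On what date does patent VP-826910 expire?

Earliest priority filing: 19 August 1990.
Base term: 19 August 1990 + 24 years → 19 August 2014.
Marketing Approval Extension: 2003 days claimed exceeds the 1767-day cap, so +1767 days → 21 June 2019.
Response Delay Deduction: −376 days → 10 June 2018.

June 10, 2018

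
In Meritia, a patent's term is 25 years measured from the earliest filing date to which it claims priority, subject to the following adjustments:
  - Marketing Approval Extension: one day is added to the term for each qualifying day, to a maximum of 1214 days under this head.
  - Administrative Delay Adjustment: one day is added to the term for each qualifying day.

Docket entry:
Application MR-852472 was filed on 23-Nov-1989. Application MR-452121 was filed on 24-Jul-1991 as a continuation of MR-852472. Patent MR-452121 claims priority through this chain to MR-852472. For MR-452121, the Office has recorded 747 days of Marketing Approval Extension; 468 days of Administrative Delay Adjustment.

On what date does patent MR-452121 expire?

2018-03-22

Earliest priority filing: 23 November 1989.
Base term: 23 November 1989 + 25 years → 23 November 2014.
Marketing Approval Extension: 747 days (within the 1214-day cap) → +747 days → 9 December 2016.
Administrative Delay Adjustment: +468 days → 22 March 2018.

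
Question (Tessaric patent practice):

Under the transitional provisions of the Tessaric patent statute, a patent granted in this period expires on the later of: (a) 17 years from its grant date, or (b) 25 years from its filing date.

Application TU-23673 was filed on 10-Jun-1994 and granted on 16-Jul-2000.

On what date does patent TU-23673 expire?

2019-06-10

(a) grant + 17 years → 16 July 2017.
(b) filing + 25 years → 10 June 2019.
Later of the two: 10 June 2019.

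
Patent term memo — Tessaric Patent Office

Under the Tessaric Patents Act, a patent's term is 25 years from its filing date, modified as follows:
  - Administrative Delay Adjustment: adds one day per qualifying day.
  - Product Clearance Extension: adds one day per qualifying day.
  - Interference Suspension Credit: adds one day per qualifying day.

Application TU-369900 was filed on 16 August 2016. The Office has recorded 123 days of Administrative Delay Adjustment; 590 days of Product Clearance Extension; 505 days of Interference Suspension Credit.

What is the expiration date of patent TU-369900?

Base term: filing date + 25 years → 16 August 2041.
Administrative Delay Adjustment: +123 days → 17 December 2041.
Product Clearance Extension: +590 days → 30 July 2043.
Interference Suspension Credit: +505 days → 16 December 2044.

December 16, 2044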